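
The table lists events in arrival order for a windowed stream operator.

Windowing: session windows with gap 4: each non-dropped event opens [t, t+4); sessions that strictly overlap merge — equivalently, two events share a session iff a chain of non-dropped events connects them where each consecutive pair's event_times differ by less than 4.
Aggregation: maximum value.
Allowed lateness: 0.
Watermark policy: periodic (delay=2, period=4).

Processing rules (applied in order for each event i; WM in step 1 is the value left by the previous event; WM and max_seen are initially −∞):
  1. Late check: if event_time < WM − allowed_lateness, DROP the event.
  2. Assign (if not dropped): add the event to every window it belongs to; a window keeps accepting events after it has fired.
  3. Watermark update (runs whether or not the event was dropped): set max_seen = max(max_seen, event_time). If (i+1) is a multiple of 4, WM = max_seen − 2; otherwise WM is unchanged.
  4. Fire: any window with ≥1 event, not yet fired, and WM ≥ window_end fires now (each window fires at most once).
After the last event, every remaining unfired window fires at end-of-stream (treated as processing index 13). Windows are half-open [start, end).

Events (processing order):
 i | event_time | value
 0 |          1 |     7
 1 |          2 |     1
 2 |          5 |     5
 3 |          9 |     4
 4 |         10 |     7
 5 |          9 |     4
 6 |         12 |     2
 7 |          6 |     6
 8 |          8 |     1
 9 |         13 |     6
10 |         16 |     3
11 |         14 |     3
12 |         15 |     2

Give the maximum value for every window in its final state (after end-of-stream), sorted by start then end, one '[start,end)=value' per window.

[1,9)=7 [9,20)=7

i=0 t=1 v=7: → [1,5); WM=−∞
i=1 t=2 v=1: → [1,6); WM=−∞
i=2 t=5 v=5: → [1,9); WM=−∞
i=3 t=9 v=4: → [9,13); WM=7
i=4 t=10 v=7: → [9,14); WM=7
i=5 t=9 v=4: → [9,14); WM=7
i=6 t=12 v=2: → [9,16); WM=7
i=7 t=6 v=6: DROP (t<7-0); WM=10
i=8 t=8 v=1: DROP (t<10-0); WM=10
i=9 t=13 v=6: → [9,17); WM=10
i=10 t=16 v=3: → [9,20); WM=10
i=11 t=14 v=3: → [9,20); WM=14
i=12 t=15 v=2: → [9,20); WM=14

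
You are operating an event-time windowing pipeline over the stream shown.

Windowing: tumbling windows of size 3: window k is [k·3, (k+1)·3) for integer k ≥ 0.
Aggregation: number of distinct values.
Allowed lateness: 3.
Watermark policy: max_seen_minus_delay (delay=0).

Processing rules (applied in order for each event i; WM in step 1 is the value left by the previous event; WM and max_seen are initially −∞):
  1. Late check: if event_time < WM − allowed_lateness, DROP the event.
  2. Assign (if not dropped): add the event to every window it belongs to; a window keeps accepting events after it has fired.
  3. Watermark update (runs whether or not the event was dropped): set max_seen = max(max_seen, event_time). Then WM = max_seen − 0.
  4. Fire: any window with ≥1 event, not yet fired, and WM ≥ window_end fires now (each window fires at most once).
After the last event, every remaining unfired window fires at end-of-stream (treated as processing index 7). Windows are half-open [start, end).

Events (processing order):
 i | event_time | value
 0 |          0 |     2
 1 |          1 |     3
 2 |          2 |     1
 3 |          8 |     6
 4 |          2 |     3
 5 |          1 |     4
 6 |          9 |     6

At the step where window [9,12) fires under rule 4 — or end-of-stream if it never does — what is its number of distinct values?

1

i=0 t=0 v=2: → [0,3); WM=0
i=1 t=1 v=3: → [0,3); WM=1
i=2 t=2 v=1: → [0,3); WM=2
i=3 t=8 v=6: → [6,9); WM=8; [0,3) fires=3
i=4 t=2 v=3: DROP (t<8-3); WM=8
i=5 t=1 v=4: DROP (t<8-3); WM=8
i=6 t=9 v=6: → [9,12); WM=9; [6,9) fires=1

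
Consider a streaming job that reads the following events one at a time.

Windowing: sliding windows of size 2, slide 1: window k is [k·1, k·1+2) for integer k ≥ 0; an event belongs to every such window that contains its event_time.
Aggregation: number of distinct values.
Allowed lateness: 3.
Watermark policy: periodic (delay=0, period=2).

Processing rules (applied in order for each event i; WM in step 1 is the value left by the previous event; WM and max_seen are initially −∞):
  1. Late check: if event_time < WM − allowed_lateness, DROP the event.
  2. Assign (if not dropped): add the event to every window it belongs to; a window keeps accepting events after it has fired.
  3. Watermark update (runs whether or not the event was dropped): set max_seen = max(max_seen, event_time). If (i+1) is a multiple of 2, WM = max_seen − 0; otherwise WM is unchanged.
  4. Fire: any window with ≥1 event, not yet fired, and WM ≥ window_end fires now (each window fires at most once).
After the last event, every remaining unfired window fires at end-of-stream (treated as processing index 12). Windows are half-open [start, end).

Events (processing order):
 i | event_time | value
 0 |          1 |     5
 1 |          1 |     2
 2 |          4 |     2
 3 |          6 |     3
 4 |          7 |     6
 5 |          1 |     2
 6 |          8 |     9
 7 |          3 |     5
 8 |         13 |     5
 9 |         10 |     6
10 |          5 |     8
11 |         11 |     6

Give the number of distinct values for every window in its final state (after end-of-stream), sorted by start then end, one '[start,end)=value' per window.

[0,2)=2 [1,3)=2 [3,5)=1 [4,6)=1 [5,7)=1 [6,8)=2 [7,9)=2 [8,10)=1 [9,11)=1 [10,12)=1 [11,13)=1 [12,14)=1 [13,15)=1

i=0 t=1 v=5: → [1,3),[0,2); WM=−∞
i=1 t=1 v=2: → [1,3),[0,2); WM=1
i=2 t=4 v=2: → [4,6),[3,5); WM=1
i=3 t=6 v=3: → [6,8),[5,7); WM=6; [0,2) fires=2 [1,3) fires=2 [3,5) fires=1 [4,6) fires=1
i=4 t=7 v=6: → [7,9),[6,8); WM=6
i=5 t=1 v=2: DROP (t<6-3); WM=7; [5,7) fires=1
i=6 t=8 v=9: → [8,10),[7,9); WM=7
i=7 t=3 v=5: DROP (t<7-3); WM=8; [6,8) fires=2
i=8 t=13 v=5: → [13,15),[12,14); WM=8
i=9 t=10 v=6: → [10,12),[9,11); WM=13; [7,9) fires=2 [8,10) fires=1 [9,11) fires=1 [10,12) fires=1
i=10 t=5 v=8: DROP (t<13-3); WM=13
i=11 t=11 v=6: → [11,13),[10,12); WM=13; [11,13) fires=1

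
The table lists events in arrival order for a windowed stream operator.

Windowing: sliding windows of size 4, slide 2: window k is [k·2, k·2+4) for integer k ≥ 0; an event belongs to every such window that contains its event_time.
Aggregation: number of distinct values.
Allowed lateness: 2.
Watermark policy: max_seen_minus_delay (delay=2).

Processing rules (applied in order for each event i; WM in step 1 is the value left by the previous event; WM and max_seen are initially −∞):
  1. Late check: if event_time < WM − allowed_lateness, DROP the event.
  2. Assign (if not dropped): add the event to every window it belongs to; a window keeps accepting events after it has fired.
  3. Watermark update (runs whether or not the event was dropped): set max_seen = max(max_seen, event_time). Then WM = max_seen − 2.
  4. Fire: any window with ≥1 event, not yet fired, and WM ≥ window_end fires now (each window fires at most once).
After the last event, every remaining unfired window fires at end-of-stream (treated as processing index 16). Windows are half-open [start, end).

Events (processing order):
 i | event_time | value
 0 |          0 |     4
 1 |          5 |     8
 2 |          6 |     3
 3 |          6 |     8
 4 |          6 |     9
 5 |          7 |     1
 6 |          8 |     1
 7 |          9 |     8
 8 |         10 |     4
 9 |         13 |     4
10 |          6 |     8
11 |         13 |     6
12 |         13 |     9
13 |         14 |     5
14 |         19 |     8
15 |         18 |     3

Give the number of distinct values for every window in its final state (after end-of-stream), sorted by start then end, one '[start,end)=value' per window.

i=0 t=0 v=4: → [0,4); WM=-2
i=1 t=5 v=8: → [4,8),[2,6); WM=3
i=2 t=6 v=3: → [6,10),[4,8); WM=4; [0,4) fires=1
i=3 t=6 v=8: → [6,10),[4,8); WM=4
i=4 t=6 v=9: → [6,10),[4,8); WM=4
i=5 t=7 v=1: → [6,10),[4,8); WM=5
i=6 t=8 v=1: → [8,12),[6,10); WM=6; [2,6) fires=1
i=7 t=9 v=8: → [8,12),[6,10); WM=7
i=8 t=10 v=4: → [10,14),[8,12); WM=8; [4,8) fires=4
i=9 t=13 v=4: → [12,16),[10,14); WM=11; [6,10) fires=4
i=10 t=6 v=8: DROP (t<11-2); WM=11
i=11 t=13 v=6: → [12,16),[10,14); WM=11
i=12 t=13 v=9: → [12,16),[10,14); WM=11
i=13 t=14 v=5: → [14,18),[12,16); WM=12; [8,12) fires=3
i=14 t=19 v=8: → [18,22),[16,20); WM=17; [10,14) fires=3 [12,16) fires=4
i=15 t=18 v=3: → [18,22),[16,20); WM=17

[0,4)=1 [2,6)=1 [4,8)=4 [6,10)=4 [8,12)=3 [10,14)=3 [12,16)=4 [14,18)=1 [16,20)=2 [18,22)=2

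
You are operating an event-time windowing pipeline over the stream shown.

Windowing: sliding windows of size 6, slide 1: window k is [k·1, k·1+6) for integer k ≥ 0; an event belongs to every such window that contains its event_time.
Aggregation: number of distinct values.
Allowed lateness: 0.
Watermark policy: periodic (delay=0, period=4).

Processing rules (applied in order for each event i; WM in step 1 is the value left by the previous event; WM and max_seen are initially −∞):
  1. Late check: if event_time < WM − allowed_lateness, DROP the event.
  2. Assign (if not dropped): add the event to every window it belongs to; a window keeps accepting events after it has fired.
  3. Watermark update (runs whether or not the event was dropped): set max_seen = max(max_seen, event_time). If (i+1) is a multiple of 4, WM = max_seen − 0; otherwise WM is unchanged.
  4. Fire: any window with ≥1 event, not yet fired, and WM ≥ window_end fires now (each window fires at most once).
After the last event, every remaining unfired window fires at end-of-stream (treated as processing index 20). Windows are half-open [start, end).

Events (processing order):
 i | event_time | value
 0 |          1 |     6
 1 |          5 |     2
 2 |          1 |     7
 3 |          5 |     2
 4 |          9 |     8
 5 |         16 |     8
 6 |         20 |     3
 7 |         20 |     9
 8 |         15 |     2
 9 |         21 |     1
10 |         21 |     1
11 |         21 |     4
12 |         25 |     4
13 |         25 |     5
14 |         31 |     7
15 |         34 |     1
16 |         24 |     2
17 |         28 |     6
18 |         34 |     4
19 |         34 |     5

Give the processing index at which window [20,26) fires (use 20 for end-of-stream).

15

i=0 t=1 v=6: → [1,7),[0,6); WM=−∞
i=1 t=5 v=2: → [5,11),[4,10),[3,9),[2,8),[1,7),[0,6); WM=−∞
i=2 t=1 v=7: → [1,7),[0,6); WM=−∞
i=3 t=5 v=2: → [5,11),[4,10),[3,9),[2,8),[1,7),[0,6); WM=5
i=4 t=9 v=8: → [9,15),[8,14),[7,13),[6,12),[5,11),[4,10); WM=5
i=5 t=16 v=8: → [16,22),[15,21),[14,20),[13,19),[12,18),[11,17); WM=5
i=6 t=20 v=3: → [20,26),[19,25),[18,24),[17,23),[16,22),[15,21); WM=5
i=7 t=20 v=9: → [20,26),[19,25),[18,24),[17,23),[16,22),[15,21); WM=20; [0,6) fires=3 [1,7) fires=3 [2,8) fires=1 [3,9) fires=1 [4,10) fires=2 [5,11) fires=2 [6,12) fires=1 [7,13) fires=1 [8,14) fires=1 [9,15) fires=1 [11,17) fires=1 [12,18) fires=1 [13,19) fires=1 [14,20) fires=1
i=8 t=15 v=2: DROP (t<20-0); WM=20
i=9 t=21 v=1: → [21,27),[20,26),[19,25),[18,24),[17,23),[16,22); WM=20
i=10 t=21 v=1: → [21,27),[20,26),[19,25),[18,24),[17,23),[16,22); WM=20
i=11 t=21 v=4: → [21,27),[20,26),[19,25),[18,24),[17,23),[16,22); WM=21; [15,21) fires=3
i=12 t=25 v=4: → [25,31),[24,30),[23,29),[22,28),[21,27),[20,26); WM=21
i=13 t=25 v=5: → [25,31),[24,30),[23,29),[22,28),[21,27),[20,26); WM=21
i=14 t=31 v=7: → [31,37),[30,36),[29,35),[28,34),[27,33),[26,32); WM=21
i=15 t=34 v=1: → [34,40),[33,39),[32,38),[31,37),[30,36),[29,35); WM=34; [16,22) fires=5 [17,23) fires=4 [18,24) fires=4 [19,25) fires=4 [20,26) fires=5 [21,27) fires=3 [22,28) fires=2 [23,29) fires=2 [24,30) fires=2 [25,31) fires=2 [26,32) fires=1 [27,33) fires=1 [28,34) fires=1
i=16 t=24 v=2: DROP (t<34-0); WM=34
i=17 t=28 v=6: DROP (t<34-0); WM=34
i=18 t=34 v=4: → [34,40),[33,39),[32,38),[31,37),[30,36),[29,35); WM=34
i=19 t=34 v=5: → [34,40),[33,39),[32,38),[31,37),[30,36),[29,35); WM=34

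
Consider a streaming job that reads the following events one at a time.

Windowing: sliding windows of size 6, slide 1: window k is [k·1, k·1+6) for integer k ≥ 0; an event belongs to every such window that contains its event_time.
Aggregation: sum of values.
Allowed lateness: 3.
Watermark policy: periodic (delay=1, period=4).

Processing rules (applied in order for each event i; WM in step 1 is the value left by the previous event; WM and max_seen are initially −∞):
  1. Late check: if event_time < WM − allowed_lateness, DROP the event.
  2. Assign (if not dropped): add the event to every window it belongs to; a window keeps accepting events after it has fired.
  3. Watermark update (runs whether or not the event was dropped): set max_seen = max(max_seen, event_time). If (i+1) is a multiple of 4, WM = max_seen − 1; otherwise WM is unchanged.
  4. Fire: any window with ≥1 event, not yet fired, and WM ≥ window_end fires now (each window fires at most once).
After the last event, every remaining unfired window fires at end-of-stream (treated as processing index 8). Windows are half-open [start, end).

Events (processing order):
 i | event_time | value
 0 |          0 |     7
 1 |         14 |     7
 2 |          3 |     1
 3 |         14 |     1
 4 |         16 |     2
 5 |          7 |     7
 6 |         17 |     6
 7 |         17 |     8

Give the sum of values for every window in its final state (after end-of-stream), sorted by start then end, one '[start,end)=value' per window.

[0,6)=8 [1,7)=1 [2,8)=1 [3,9)=1 [9,15)=8 [10,16)=8 [11,17)=10 [12,18)=24 [13,19)=24 [14,20)=24 [15,21)=16 [16,22)=16 [17,23)=14

i=0 t=0 v=7: → [0,6); WM=−∞
i=1 t=14 v=7: → [14,20),[13,19),[12,18),[11,17),[10,16),[9,15); WM=−∞
i=2 t=3 v=1: → [3,9),[2,8),[1,7),[0,6); WM=−∞
i=3 t=14 v=1: → [14,20),[13,19),[12,18),[11,17),[10,16),[9,15); WM=13; [0,6) fires=8 [1,7) fires=1 [2,8) fires=1 [3,9) fires=1
i=4 t=16 v=2: → [16,22),[15,21),[14,20),[13,19),[12,18),[11,17); WM=13
i=5 t=7 v=7: DROP (t<13-3); WM=13
i=6 t=17 v=6: → [17,23),[16,22),[15,21),[14,20),[13,19),[12,18); WM=13
i=7 t=17 v=8: → [17,23),[16,22),[15,21),[14,20),[13,19),[12,18); WM=16; [9,15) fires=8 [10,16) fires=8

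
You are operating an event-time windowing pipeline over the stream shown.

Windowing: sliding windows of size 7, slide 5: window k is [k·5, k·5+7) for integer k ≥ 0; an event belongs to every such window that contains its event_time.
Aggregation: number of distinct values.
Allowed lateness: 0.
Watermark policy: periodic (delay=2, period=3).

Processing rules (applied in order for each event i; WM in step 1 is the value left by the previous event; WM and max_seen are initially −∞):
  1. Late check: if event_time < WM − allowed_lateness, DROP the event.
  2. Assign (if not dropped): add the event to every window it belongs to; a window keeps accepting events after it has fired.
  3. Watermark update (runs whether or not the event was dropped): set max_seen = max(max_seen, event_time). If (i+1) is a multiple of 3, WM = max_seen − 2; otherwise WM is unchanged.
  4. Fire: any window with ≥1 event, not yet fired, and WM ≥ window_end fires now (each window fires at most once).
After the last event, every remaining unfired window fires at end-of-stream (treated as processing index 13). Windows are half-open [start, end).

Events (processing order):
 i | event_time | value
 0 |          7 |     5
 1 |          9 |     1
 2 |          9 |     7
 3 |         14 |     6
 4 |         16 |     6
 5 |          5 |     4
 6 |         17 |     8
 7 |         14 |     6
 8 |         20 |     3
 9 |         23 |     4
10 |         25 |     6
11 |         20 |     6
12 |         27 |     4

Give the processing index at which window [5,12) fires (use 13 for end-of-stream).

i=0 t=7 v=5: → [5,12); WM=−∞
i=1 t=9 v=1: → [5,12); WM=−∞
i=2 t=9 v=7: → [5,12); WM=7
i=3 t=14 v=6: → [10,17); WM=7
i=4 t=16 v=6: → [15,22),[10,17); WM=7
i=5 t=5 v=4: DROP (t<7-0); WM=14; [5,12) fires=3
i=6 t=17 v=8: → [15,22); WM=14
i=7 t=14 v=6: → [10,17); WM=14
i=8 t=20 v=3: → [20,27),[15,22); WM=18; [10,17) fires=1
i=9 t=23 v=4: → [20,27); WM=18
i=10 t=25 v=6: → [25,32),[20,27); WM=18
i=11 t=20 v=6: → [20,27),[15,22); WM=23; [15,22) fires=3
i=12 t=27 v=4: → [25,32); WM=23

5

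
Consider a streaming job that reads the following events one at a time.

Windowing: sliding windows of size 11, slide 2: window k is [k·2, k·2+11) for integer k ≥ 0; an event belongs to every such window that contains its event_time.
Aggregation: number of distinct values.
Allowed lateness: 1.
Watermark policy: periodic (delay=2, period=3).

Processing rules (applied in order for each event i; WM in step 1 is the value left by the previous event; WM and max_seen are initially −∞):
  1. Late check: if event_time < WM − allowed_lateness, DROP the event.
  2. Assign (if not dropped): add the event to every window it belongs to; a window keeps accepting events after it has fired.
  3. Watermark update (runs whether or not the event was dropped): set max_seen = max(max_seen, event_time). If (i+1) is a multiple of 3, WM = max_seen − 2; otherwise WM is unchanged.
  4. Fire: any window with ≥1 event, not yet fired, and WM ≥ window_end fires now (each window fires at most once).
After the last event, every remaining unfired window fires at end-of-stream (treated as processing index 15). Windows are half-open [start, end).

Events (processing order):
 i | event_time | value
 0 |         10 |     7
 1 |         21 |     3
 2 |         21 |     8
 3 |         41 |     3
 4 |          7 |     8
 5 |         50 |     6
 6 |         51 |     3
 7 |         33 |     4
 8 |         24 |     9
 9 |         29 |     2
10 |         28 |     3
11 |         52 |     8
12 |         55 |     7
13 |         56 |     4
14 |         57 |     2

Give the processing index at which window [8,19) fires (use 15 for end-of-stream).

2

i=0 t=10 v=7: → [10,21),[8,19),[6,17),[4,15),[2,13),[0,11); WM=−∞
i=1 t=21 v=3: → [20,31),[18,29),[16,27),[14,25),[12,23); WM=−∞
i=2 t=21 v=8: → [20,31),[18,29),[16,27),[14,25),[12,23); WM=19; [0,11) fires=1 [2,13) fires=1 [4,15) fires=1 [6,17) fires=1 [8,19) fires=1
i=3 t=41 v=3: → [40,51),[38,49),[36,47),[34,45),[32,43); WM=19
i=4 t=7 v=8: DROP (t<19-1); WM=19
i=5 t=50 v=6: → [50,61),[48,59),[46,57),[44,55),[42,53),[40,51); WM=48; [10,21) fires=1 [12,23) fires=2 [14,25) fires=2 [16,27) fires=2 [18,29) fires=2 [20,31) fires=2 [32,43) fires=1 [34,45) fires=1 [36,47) fires=1
i=6 t=51 v=3: → [50,61),[48,59),[46,57),[44,55),[42,53); WM=48
i=7 t=33 v=4: DROP (t<48-1); WM=48
i=8 t=24 v=9: DROP (t<48-1); WM=49; [38,49) fires=1
i=9 t=29 v=2: DROP (t<49-1); WM=49
i=10 t=28 v=3: DROP (t<49-1); WM=49
i=11 t=52 v=8: → [52,63),[50,61),[48,59),[46,57),[44,55),[42,53); WM=50
i=12 t=55 v=7: → [54,65),[52,63),[50,61),[48,59),[46,57); WM=50
i=13 t=56 v=4: → [56,67),[54,65),[52,63),[50,61),[48,59),[46,57); WM=50
i=14 t=57 v=2: → [56,67),[54,65),[52,63),[50,61),[48,59); WM=55; [40,51) fires=2 [42,53) fires=3 [44,55) fires=3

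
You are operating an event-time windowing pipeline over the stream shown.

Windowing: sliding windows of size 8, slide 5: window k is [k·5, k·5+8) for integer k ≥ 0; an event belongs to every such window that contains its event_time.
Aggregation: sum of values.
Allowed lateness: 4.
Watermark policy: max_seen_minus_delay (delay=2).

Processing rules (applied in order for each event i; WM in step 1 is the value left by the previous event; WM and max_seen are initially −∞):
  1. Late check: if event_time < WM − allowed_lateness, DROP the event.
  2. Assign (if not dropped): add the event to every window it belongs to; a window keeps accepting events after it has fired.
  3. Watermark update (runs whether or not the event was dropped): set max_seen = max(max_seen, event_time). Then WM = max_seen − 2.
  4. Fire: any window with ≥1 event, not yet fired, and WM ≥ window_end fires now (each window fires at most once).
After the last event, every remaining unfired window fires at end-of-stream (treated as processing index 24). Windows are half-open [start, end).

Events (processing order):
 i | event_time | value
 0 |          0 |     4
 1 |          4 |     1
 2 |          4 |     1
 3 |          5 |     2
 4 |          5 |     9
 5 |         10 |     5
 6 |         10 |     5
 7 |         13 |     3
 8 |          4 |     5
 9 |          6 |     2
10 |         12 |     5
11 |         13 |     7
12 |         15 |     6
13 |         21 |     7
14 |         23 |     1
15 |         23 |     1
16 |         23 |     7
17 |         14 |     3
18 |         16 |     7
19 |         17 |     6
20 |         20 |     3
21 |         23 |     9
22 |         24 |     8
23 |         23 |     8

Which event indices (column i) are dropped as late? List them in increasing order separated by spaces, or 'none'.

8 9 17 18

i=0 t=0 v=4: → [0,8); WM=-2
i=1 t=4 v=1: → [0,8); WM=2
i=2 t=4 v=1: → [0,8); WM=2
i=3 t=5 v=2: → [5,13),[0,8); WM=3
i=4 t=5 v=9: → [5,13),[0,8); WM=3
i=5 t=10 v=5: → [10,18),[5,13); WM=8; [0,8) fires=17
i=6 t=10 v=5: → [10,18),[5,13); WM=8
i=7 t=13 v=3: → [10,18); WM=11
i=8 t=4 v=5: DROP (t<11-4); WM=11
i=9 t=6 v=2: DROP (t<11-4); WM=11
i=10 t=12 v=5: → [10,18),[5,13); WM=11
i=11 t=13 v=7: → [10,18); WM=11
i=12 t=15 v=6: → [15,23),[10,18); WM=13; [5,13) fires=26
i=13 t=21 v=7: → [20,28),[15,23); WM=19; [10,18) fires=31
i=14 t=23 v=1: → [20,28); WM=21
i=15 t=23 v=1: → [20,28); WM=21
i=16 t=23 v=7: → [20,28); WM=21
i=17 t=14 v=3: DROP (t<21-4); WM=21
i=18 t=16 v=7: DROP (t<21-4); WM=21
i=19 t=17 v=6: → [15,23),[10,18); WM=21
i=20 t=20 v=3: → [20,28),[15,23); WM=21
i=21 t=23 v=9: → [20,28); WM=21
i=22 t=24 v=8: → [20,28); WM=22
i=23 t=23 v=8: → [20,28); WM=22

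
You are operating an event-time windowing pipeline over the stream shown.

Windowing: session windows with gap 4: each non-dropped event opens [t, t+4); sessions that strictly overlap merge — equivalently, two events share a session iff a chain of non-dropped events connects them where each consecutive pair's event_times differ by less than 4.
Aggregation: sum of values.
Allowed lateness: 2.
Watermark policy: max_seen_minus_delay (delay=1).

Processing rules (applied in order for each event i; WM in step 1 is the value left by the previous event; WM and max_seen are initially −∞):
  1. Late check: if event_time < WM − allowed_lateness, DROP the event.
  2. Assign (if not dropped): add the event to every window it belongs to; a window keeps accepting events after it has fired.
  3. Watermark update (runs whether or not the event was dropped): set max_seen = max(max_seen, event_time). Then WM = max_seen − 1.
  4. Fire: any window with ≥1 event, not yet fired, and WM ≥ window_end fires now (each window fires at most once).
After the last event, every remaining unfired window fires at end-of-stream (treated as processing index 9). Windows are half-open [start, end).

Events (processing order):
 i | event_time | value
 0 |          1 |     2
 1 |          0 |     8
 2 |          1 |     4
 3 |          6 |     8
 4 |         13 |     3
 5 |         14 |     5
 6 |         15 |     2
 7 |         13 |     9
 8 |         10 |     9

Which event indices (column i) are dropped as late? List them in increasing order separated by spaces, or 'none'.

8

i=0 t=1 v=2: → [1,5); WM=0
i=1 t=0 v=8: → [0,5); WM=0
i=2 t=1 v=4: → [0,5); WM=0
i=3 t=6 v=8: → [6,10); WM=5
i=4 t=13 v=3: → [13,17); WM=12
i=5 t=14 v=5: → [13,18); WM=13
i=6 t=15 v=2: → [13,19); WM=14
i=7 t=13 v=9: → [13,19); WM=14
i=8 t=10 v=9: DROP (t<14-2); WM=14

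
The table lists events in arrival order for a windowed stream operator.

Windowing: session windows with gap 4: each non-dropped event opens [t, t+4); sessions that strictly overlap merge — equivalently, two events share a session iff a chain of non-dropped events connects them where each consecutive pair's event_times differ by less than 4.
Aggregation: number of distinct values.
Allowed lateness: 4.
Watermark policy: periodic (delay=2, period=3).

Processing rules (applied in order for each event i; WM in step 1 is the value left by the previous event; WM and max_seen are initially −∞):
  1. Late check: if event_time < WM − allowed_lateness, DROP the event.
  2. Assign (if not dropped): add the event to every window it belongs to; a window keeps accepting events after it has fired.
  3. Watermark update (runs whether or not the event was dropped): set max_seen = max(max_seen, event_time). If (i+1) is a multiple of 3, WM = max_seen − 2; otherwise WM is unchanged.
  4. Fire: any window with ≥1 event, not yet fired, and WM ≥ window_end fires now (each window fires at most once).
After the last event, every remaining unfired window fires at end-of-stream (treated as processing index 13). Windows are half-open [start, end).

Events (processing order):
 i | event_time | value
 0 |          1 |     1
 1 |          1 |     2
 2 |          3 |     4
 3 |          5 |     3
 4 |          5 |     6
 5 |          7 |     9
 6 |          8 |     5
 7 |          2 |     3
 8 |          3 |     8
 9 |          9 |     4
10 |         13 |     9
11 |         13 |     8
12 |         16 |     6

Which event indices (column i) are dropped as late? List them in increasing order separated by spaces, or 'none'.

none

i=0 t=1 v=1: → [1,5); WM=−∞
i=1 t=1 v=2: → [1,5); WM=−∞
i=2 t=3 v=4: → [1,7); WM=1
i=3 t=5 v=3: → [1,9); WM=1
i=4 t=5 v=6: → [1,9); WM=1
i=5 t=7 v=9: → [1,11); WM=5
i=6 t=8 v=5: → [1,12); WM=5
i=7 t=2 v=3: → [1,12); WM=5
i=8 t=3 v=8: → [1,12); WM=6
i=9 t=9 v=4: → [1,13); WM=6
i=10 t=13 v=9: → [13,17); WM=6
i=11 t=13 v=8: → [13,17); WM=11
i=12 t=16 v=6: → [13,20); WM=11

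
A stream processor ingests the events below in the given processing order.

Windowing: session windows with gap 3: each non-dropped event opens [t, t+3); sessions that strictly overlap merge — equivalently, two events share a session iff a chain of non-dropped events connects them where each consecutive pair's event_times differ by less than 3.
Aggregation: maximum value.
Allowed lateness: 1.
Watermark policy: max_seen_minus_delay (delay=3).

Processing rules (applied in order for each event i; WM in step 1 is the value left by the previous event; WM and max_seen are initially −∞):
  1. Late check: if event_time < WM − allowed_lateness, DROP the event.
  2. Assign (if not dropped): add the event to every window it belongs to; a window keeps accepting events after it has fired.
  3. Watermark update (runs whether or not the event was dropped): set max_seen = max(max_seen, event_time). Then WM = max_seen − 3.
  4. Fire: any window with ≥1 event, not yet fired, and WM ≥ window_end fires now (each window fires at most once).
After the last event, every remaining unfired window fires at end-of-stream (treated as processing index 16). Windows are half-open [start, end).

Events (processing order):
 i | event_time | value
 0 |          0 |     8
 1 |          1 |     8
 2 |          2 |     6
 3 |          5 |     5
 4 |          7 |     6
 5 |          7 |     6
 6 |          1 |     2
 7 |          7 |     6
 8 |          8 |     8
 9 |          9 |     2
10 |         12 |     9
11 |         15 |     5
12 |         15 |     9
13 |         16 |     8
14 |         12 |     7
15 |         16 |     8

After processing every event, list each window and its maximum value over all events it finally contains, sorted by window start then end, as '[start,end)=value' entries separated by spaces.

i=0 t=0 v=8: → [0,3); WM=-3
i=1 t=1 v=8: → [0,4); WM=-2
i=2 t=2 v=6: → [0,5); WM=-1
i=3 t=5 v=5: → [5,8); WM=2
i=4 t=7 v=6: → [5,10); WM=4
i=5 t=7 v=6: → [5,10); WM=4
i=6 t=1 v=2: DROP (t<4-1); WM=4
i=7 t=7 v=6: → [5,10); WM=4
i=8 t=8 v=8: → [5,11); WM=5
i=9 t=9 v=2: → [5,12); WM=6
i=10 t=12 v=9: → [12,15); WM=9
i=11 t=15 v=5: → [15,18); WM=12
i=12 t=15 v=9: → [15,18); WM=12
i=13 t=16 v=8: → [15,19); WM=13
i=14 t=12 v=7: → [12,15); WM=13
i=15 t=16 v=8: → [15,19); WM=13

[0,5)=8 [5,12)=8 [12,15)=9 [15,19)=9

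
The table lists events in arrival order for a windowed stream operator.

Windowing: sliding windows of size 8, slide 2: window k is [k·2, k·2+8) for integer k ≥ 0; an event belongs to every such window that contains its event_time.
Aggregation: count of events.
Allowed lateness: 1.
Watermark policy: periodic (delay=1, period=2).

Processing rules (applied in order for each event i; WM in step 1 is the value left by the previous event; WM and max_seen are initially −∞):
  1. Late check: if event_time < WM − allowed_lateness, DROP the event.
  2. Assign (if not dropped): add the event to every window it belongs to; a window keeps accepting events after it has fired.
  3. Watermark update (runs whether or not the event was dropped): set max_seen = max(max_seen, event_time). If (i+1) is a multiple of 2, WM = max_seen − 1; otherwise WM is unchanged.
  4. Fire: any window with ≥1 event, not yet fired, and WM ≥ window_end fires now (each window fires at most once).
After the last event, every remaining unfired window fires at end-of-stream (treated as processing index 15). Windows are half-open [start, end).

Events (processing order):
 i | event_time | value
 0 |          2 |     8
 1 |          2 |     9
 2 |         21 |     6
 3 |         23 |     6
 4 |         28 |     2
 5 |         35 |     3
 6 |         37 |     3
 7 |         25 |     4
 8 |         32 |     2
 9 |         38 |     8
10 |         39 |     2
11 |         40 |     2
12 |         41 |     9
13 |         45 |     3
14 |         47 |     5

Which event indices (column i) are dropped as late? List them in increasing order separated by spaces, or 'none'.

7 8

i=0 t=2 v=8: → [2,10),[0,8); WM=−∞
i=1 t=2 v=9: → [2,10),[0,8); WM=1
i=2 t=21 v=6: → [20,28),[18,26),[16,24),[14,22); WM=1
i=3 t=23 v=6: → [22,30),[20,28),[18,26),[16,24); WM=22; [0,8) fires=2 [2,10) fires=2 [14,22) fires=1
i=4 t=28 v=2: → [28,36),[26,34),[24,32),[22,30); WM=22
i=5 t=35 v=3: → [34,42),[32,40),[30,38),[28,36); WM=34; [16,24) fires=2 [18,26) fires=2 [20,28) fires=2 [22,30) fires=2 [24,32) fires=1 [26,34) fires=1
i=6 t=37 v=3: → [36,44),[34,42),[32,40),[30,38); WM=34
i=7 t=25 v=4: DROP (t<34-1); WM=36; [28,36) fires=2
i=8 t=32 v=2: DROP (t<36-1); WM=36
i=9 t=38 v=8: → [38,46),[36,44),[34,42),[32,40); WM=37
i=10 t=39 v=2: → [38,46),[36,44),[34,42),[32,40); WM=37
i=11 t=40 v=2: → [40,48),[38,46),[36,44),[34,42); WM=39; [30,38) fires=2
i=12 t=41 v=9: → [40,48),[38,46),[36,44),[34,42); WM=39
i=13 t=45 v=3: → [44,52),[42,50),[40,48),[38,46); WM=44; [32,40) fires=4 [34,42) fires=6 [36,44) fires=5
i=14 t=47 v=5: → [46,54),[44,52),[42,50),[40,48); WM=44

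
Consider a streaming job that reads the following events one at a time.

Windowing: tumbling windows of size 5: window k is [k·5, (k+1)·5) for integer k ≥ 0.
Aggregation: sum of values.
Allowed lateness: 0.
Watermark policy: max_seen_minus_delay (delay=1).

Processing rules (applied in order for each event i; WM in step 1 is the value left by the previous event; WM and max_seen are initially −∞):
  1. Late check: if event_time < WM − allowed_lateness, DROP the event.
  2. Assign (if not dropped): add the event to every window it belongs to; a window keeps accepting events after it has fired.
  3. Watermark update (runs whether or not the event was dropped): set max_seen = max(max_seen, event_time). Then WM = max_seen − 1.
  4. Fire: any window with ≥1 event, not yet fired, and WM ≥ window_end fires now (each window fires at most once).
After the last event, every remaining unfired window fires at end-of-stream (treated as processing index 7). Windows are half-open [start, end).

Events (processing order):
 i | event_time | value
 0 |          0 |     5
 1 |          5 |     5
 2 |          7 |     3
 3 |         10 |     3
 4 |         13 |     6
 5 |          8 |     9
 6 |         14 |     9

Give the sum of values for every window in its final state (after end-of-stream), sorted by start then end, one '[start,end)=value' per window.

[0,5)=5 [5,10)=8 [10,15)=18

i=0 t=0 v=5: → [0,5); WM=-1
i=1 t=5 v=5: → [5,10); WM=4
i=2 t=7 v=3: → [5,10); WM=6; [0,5) fires=5
i=3 t=10 v=3: → [10,15); WM=9
i=4 t=13 v=6: → [10,15); WM=12; [5,10) fires=8
i=5 t=8 v=9: DROP (t<12-0); WM=12
i=6 t=14 v=9: → [10,15); WM=13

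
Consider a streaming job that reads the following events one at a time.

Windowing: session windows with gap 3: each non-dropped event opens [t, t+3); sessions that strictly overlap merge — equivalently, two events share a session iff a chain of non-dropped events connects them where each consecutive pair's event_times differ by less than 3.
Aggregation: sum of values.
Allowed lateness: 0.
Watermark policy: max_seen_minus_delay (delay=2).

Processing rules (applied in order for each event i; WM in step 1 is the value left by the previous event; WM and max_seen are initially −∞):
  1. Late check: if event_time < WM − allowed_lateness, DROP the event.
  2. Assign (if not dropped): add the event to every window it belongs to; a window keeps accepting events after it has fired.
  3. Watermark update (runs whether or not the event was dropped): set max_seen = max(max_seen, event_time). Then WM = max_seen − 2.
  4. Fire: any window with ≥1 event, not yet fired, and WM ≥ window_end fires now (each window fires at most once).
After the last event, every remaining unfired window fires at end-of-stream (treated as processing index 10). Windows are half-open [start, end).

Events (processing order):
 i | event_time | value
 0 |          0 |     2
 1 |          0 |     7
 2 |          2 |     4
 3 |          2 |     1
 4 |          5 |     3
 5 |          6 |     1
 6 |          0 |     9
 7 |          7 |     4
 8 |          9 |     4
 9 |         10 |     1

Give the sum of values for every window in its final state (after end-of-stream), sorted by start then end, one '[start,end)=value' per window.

[0,5)=14 [5,13)=13

i=0 t=0 v=2: → [0,3); WM=-2
i=1 t=0 v=7: → [0,3); WM=-2
i=2 t=2 v=4: → [0,5); WM=0
i=3 t=2 v=1: → [0,5); WM=0
i=4 t=5 v=3: → [5,8); WM=3
i=5 t=6 v=1: → [5,9); WM=4
i=6 t=0 v=9: DROP (t<4-0); WM=4
i=7 t=7 v=4: → [5,10); WM=5
i=8 t=9 v=4: → [5,12); WM=7
i=9 t=10 v=1: → [5,13); WM=8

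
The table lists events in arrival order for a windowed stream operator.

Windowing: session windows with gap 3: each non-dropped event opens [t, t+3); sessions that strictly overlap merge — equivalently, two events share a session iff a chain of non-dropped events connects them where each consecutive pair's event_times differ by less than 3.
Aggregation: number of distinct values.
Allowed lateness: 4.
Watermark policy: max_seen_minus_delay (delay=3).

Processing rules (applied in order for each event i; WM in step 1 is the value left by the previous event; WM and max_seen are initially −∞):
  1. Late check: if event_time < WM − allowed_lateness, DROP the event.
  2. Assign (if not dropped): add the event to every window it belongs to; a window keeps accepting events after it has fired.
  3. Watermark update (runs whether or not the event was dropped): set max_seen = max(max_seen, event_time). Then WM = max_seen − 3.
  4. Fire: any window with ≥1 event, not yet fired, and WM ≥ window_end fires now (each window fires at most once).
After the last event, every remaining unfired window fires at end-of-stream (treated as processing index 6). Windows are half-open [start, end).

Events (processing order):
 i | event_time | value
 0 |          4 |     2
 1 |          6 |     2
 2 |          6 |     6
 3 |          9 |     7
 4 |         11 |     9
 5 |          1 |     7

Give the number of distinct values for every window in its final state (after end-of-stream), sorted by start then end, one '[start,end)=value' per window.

[4,9)=2 [9,14)=2

i=0 t=4 v=2: → [4,7); WM=1
i=1 t=6 v=2: → [4,9); WM=3
i=2 t=6 v=6: → [4,9); WM=3
i=3 t=9 v=7: → [9,12); WM=6
i=4 t=11 v=9: → [9,14); WM=8
i=5 t=1 v=7: DROP (t<8-4); WM=8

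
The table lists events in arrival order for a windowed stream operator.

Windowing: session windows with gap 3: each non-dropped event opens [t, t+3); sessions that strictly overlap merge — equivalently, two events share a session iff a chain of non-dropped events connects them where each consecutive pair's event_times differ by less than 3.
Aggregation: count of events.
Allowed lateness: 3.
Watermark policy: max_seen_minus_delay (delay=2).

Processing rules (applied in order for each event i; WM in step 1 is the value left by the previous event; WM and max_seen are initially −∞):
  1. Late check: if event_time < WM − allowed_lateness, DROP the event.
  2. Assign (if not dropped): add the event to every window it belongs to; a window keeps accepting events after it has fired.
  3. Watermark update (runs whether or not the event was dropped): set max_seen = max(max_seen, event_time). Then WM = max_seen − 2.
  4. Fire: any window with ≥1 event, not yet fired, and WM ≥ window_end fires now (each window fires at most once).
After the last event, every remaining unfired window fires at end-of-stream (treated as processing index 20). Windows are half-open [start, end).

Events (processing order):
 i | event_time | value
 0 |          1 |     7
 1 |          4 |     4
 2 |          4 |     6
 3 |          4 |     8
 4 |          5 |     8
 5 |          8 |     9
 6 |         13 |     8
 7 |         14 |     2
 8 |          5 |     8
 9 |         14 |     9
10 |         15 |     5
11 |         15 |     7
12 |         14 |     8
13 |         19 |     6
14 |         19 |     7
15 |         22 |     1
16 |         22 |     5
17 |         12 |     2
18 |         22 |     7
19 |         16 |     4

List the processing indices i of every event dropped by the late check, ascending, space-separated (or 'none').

i=0 t=1 v=7: → [1,4); WM=-1
i=1 t=4 v=4: → [4,7); WM=2
i=2 t=4 v=6: → [4,7); WM=2
i=3 t=4 v=8: → [4,7); WM=2
i=4 t=5 v=8: → [4,8); WM=3
i=5 t=8 v=9: → [8,11); WM=6
i=6 t=13 v=8: → [13,16); WM=11
i=7 t=14 v=2: → [13,17); WM=12
i=8 t=5 v=8: DROP (t<12-3); WM=12
i=9 t=14 v=9: → [13,17); WM=12
i=10 t=15 v=5: → [13,18); WM=13
i=11 t=15 v=7: → [13,18); WM=13
i=12 t=14 v=8: → [13,18); WM=13
i=13 t=19 v=6: → [19,22); WM=17
i=14 t=19 v=7: → [19,22); WM=17
i=15 t=22 v=1: → [22,25); WM=20
i=16 t=22 v=5: → [22,25); WM=20
i=17 t=12 v=2: DROP (t<20-3); WM=20
i=18 t=22 v=7: → [22,25); WM=20
i=19 t=16 v=4: DROP (t<20-3); WM=20

8 17 19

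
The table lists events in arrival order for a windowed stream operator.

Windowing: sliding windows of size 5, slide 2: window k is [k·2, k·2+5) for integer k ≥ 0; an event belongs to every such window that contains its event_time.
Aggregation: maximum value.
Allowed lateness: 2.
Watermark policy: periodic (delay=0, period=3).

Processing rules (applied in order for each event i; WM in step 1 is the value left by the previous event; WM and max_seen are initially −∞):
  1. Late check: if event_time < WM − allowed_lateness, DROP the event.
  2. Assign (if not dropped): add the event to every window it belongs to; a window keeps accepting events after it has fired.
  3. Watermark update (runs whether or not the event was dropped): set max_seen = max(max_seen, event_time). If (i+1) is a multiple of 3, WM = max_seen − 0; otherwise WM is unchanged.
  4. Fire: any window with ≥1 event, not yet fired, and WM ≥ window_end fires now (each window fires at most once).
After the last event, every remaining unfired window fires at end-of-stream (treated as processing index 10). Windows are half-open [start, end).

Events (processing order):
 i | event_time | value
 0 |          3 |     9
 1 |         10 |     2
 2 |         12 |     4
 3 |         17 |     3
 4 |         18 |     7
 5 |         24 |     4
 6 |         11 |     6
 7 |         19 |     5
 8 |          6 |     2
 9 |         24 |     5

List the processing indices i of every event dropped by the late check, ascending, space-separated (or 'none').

6 7 8

i=0 t=3 v=9: → [2,7),[0,5); WM=−∞
i=1 t=10 v=2: → [10,15),[8,13),[6,11); WM=−∞
i=2 t=12 v=4: → [12,17),[10,15),[8,13); WM=12; [0,5) fires=9 [2,7) fires=9 [6,11) fires=2
i=3 t=17 v=3: → [16,21),[14,19); WM=12
i=4 t=18 v=7: → [18,23),[16,21),[14,19); WM=12
i=5 t=24 v=4: → [24,29),[22,27),[20,25); WM=24; [8,13) fires=4 [10,15) fires=4 [12,17) fires=4 [14,19) fires=7 [16,21) fires=7 [18,23) fires=7
i=6 t=11 v=6: DROP (t<24-2); WM=24
i=7 t=19 v=5: DROP (t<24-2); WM=24
i=8 t=6 v=2: DROP (t<24-2); WM=24
i=9 t=24 v=5: → [24,29),[22,27),[20,25); WM=24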